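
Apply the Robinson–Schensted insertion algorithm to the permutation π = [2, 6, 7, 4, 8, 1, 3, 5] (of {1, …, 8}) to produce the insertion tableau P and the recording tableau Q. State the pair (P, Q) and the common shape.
P = [1, 3, 5, 8] / [2, 4, 7] / [6];  Q = [1, 2, 3, 5] / [4, 7, 8] / [6];  common shape = (4, 3, 1)

Row-insert the values π_1, π_2, … into P one at a time, bumping the leftmost entry strictly greater than the inserted value down to the next row. The recording tableau Q records, in position (i, j), the step at which that cell was added to P.
  Insert 2 (step 1): P = [2];  Q = [1]
  Insert 6 (step 2): P = [2, 6];  Q = [1, 2]
  Insert 7 (step 3): P = [2, 6, 7];  Q = [1, 2, 3]
  Insert 4 (step 4): P = [2, 4, 7] / [6];  Q = [1, 2, 3] / [4]
  Insert 8 (step 5): P = [2, 4, 7, 8] / [6];  Q = [1, 2, 3, 5] / [4]
  Insert 1 (step 6): P = [1, 4, 7, 8] / [2] / [6];  Q = [1, 2, 3, 5] / [4] / [6]
  Insert 3 (step 7): P = [1, 3, 7, 8] / [2, 4] / [6];  Q = [1, 2, 3, 5] / [4, 7] / [6]
  Insert 5 (step 8): P = [1, 3, 5, 8] / [2, 4, 7] / [6];  Q = [1, 2, 3, 5] / [4, 7, 8] / [6]
Final shape: (4, 3, 1).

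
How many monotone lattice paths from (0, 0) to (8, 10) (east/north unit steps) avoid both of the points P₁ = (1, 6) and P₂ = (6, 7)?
Number of paths = 24708

Inclusion–exclusion. Total paths: C(18, 8) = 43758. Through P₁: C(7, 1)·C(11, 7) = 2310. Through P₂: C(13, 6)·C(5, 2) = 17160. Since P₁ is strictly southwest of P₂, a monotone path through both must visit P₁ then P₂; paths through both = C(7, 1)·C(6, 5)·C(5, 2) = 420. Avoid both = 43758 − 2310 − 17160 + 420 = 24708.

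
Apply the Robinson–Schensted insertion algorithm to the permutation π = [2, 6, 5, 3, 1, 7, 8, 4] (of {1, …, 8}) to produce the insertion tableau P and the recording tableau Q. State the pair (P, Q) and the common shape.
P = [1, 3, 4, 8] / [2, 7] / [5] / [6];  Q = [1, 2, 6, 7] / [3, 8] / [4] / [5];  common shape = (4, 2, 1, 1)

Row-insert the values π_1, π_2, … into P one at a time, bumping the leftmost entry strictly greater than the inserted value down to the next row. The recording tableau Q records, in position (i, j), the step at which that cell was added to P.
  Insert 2 (step 1): P = [2];  Q = [1]
  Insert 6 (step 2): P = [2, 6];  Q = [1, 2]
  Insert 5 (step 3): P = [2, 5] / [6];  Q = [1, 2] / [3]
  Insert 3 (step 4): P = [2, 3] / [5] / [6];  Q = [1, 2] / [3] / [4]
  Insert 1 (step 5): P = [1, 3] / [2] / [5] / [6];  Q = [1, 2] / [3] / [4] / [5]
  Insert 7 (step 6): P = [1, 3, 7] / [2] / [5] / [6];  Q = [1, 2, 6] / [3] / [4] / [5]
  Insert 8 (step 7): P = [1, 3, 7, 8] / [2] / [5] / [6];  Q = [1, 2, 6, 7] / [3] / [4] / [5]
  Insert 4 (step 8): P = [1, 3, 4, 8] / [2, 7] / [5] / [6];  Q = [1, 2, 6, 7] / [3, 8] / [4] / [5]
Final shape: (4, 2, 1, 1).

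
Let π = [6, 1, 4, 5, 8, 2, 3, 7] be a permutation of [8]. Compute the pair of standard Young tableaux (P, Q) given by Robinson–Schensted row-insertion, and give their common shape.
P = [1, 2, 3, 7] / [4, 5, 8] / [6];  Q = [1, 3, 4, 5] / [2, 7, 8] / [6];  common shape = (4, 3, 1)

Row-insert the values π_1, π_2, … into P one at a time, bumping the leftmost entry strictly greater than the inserted value down to the next row. The recording tableau Q records, in position (i, j), the step at which that cell was added to P.
  Insert 6 (step 1): P = [6];  Q = [1]
  Insert 1 (step 2): P = [1] / [6];  Q = [1] / [2]
  Insert 4 (step 3): P = [1, 4] / [6];  Q = [1, 3] / [2]
  Insert 5 (step 4): P = [1, 4, 5] / [6];  Q = [1, 3, 4] / [2]
  Insert 8 (step 5): P = [1, 4, 5, 8] / [6];  Q = [1, 3, 4, 5] / [2]
  Insert 2 (step 6): P = [1, 2, 5, 8] / [4] / [6];  Q = [1, 3, 4, 5] / [2] / [6]
  Insert 3 (step 7): P = [1, 2, 3, 8] / [4, 5] / [6];  Q = [1, 3, 4, 5] / [2, 7] / [6]
  Insert 7 (step 8): P = [1, 2, 3, 7] / [4, 5, 8] / [6];  Q = [1, 3, 4, 5] / [2, 7, 8] / [6]
Final shape: (4, 3, 1).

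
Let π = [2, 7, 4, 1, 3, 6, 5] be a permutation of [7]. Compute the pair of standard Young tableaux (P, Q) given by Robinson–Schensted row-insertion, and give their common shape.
P = [1, 3, 5] / [2, 4, 6] / [7];  Q = [1, 2, 6] / [3, 5, 7] / [4];  common shape = (3, 3, 1)

Row-insert the values π_1, π_2, … into P one at a time, bumping the leftmost entry strictly greater than the inserted value down to the next row. The recording tableau Q records, in position (i, j), the step at which that cell was added to P.
  Insert 2 (step 1): P = [2];  Q = [1]
  Insert 7 (step 2): P = [2, 7];  Q = [1, 2]
  Insert 4 (step 3): P = [2, 4] / [7];  Q = [1, 2] / [3]
  Insert 1 (step 4): P = [1, 4] / [2] / [7];  Q = [1, 2] / [3] / [4]
  Insert 3 (step 5): P = [1, 3] / [2, 4] / [7];  Q = [1, 2] / [3, 5] / [4]
  Insert 6 (step 6): P = [1, 3, 6] / [2, 4] / [7];  Q = [1, 2, 6] / [3, 5] / [4]
  Insert 5 (step 7): P = [1, 3, 5] / [2, 4, 6] / [7];  Q = [1, 2, 6] / [3, 5, 7] / [4]
Final shape: (3, 3, 1).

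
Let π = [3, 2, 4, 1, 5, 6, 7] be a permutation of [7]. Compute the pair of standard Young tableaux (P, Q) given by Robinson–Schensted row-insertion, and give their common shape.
P = [1, 4, 5, 6, 7] / [2] / [3];  Q = [1, 3, 5, 6, 7] / [2] / [4];  common shape = (5, 1, 1)

Row-insert the values π_1, π_2, … into P one at a time, bumping the leftmost entry strictly greater than the inserted value down to the next row. The recording tableau Q records, in position (i, j), the step at which that cell was added to P.
  Insert 3 (step 1): P = [3];  Q = [1]
  Insert 2 (step 2): P = [2] / [3];  Q = [1] / [2]
  Insert 4 (step 3): P = [2, 4] / [3];  Q = [1, 3] / [2]
  Insert 1 (step 4): P = [1, 4] / [2] / [3];  Q = [1, 3] / [2] / [4]
  Insert 5 (step 5): P = [1, 4, 5] / [2] / [3];  Q = [1, 3, 5] / [2] / [4]
  Insert 6 (step 6): P = [1, 4, 5, 6] / [2] / [3];  Q = [1, 3, 5, 6] / [2] / [4]
  Insert 7 (step 7): P = [1, 4, 5, 6, 7] / [2] / [3];  Q = [1, 3, 5, 6, 7] / [2] / [4]
Final shape: (5, 1, 1).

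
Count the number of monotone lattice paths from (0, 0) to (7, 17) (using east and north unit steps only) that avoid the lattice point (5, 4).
Number of paths = 332874

Total paths from (0, 0) to (7, 17): C(24, 7) = 346104. Paths through (5, 4): (paths (0, 0) → (5, 4)) × (paths (5, 4) → (7, 17)) = C(9, 5) · C(15, 2) = 126 · 105 = 13230. Avoidance count = 346104 − 13230 = 332874.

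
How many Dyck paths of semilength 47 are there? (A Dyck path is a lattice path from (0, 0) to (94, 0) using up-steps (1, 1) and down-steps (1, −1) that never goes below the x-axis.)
C_47 = 33868773757191046886429490

These Dyck paths are counted by the Catalan number C_n = (1/(n + 1)) · C(2n, n). For n = 47: C_47 = (1/48) · C(94, 47) = 1625701140345170250548615520/48 = 33868773757191046886429490.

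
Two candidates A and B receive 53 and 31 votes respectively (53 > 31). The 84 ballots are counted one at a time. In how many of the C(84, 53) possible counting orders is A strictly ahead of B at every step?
Strict-lead orderings = 24693425298745625210976

Total orderings of the 84 votes with 53 for A: C(84, 53) = 94283987504301478078272. By the Bertrand ballot formula (Cycle Lemma / reflection principle), the number of orderings in which A is strictly ahead of B throughout is (p − q)/(p + q) · C(p + q, p) = (53 − 31)/(53 + 31) · 94283987504301478078272 = 24693425298745625210976.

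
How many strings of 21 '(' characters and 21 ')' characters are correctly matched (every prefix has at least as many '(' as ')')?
C_21 = 24466267020

These balanced parentheses are counted by the Catalan number C_n = (1/(n + 1)) · C(2n, n). For n = 21: C_21 = (1/22) · C(42, 21) = 538257874440/22 = 24466267020.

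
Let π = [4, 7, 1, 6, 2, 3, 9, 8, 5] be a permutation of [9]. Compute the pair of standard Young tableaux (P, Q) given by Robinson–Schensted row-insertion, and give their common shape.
P = [1, 2, 3, 5] / [4, 6, 8] / [7, 9];  Q = [1, 2, 6, 7] / [3, 4, 8] / [5, 9];  common shape = (4, 3, 2)

Row-insert the values π_1, π_2, … into P one at a time, bumping the leftmost entry strictly greater than the inserted value down to the next row. The recording tableau Q records, in position (i, j), the step at which that cell was added to P.
  Insert 4 (step 1): P = [4];  Q = [1]
  Insert 7 (step 2): P = [4, 7];  Q = [1, 2]
  Insert 1 (step 3): P = [1, 7] / [4];  Q = [1, 2] / [3]
  Insert 6 (step 4): P = [1, 6] / [4, 7];  Q = [1, 2] / [3, 4]
  Insert 2 (step 5): P = [1, 2] / [4, 6] / [7];  Q = [1, 2] / [3, 4] / [5]
  Insert 3 (step 6): P = [1, 2, 3] / [4, 6] / [7];  Q = [1, 2, 6] / [3, 4] / [5]
  Insert 9 (step 7): P = [1, 2, 3, 9] / [4, 6] / [7];  Q = [1, 2, 6, 7] / [3, 4] / [5]
  Insert 8 (step 8): P = [1, 2, 3, 8] / [4, 6, 9] / [7];  Q = [1, 2, 6, 7] / [3, 4, 8] / [5]
  Insert 5 (step 9): P = [1, 2, 3, 5] / [4, 6, 8] / [7, 9];  Q = [1, 2, 6, 7] / [3, 4, 8] / [5, 9]
Final shape: (4, 3, 2).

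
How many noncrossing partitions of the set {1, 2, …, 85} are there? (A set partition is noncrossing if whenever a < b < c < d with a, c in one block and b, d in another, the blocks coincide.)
C_85 = 1063353702922273835973036658043476458723103404520

These noncrossing partitions are counted by the Catalan number C_n = (1/(n + 1)) · C(2n, n). For n = 85: C_85 = (1/86) · C(170, 85) = 91448418451315549893681152591738975450186892788720/86 = 1063353702922273835973036658043476458723103404520.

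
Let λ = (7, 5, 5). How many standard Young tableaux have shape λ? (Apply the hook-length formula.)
# SYT of shape (7, 5, 5) = 136136

Hook-length formula: f^λ = n! / Π hook(c), product over all cells c of the Young diagram. For λ = (7, 5, 5), n = 17 boxes. Hook lengths by row (left-to-right, top-to-bottom): [9, 8, 7, 6, 5, 2, 1]; [6, 5, 4, 3, 2]; [5, 4, 3, 2, 1]. Product of hooks = 2612736000. So f^λ = 17! / 2612736000 = 355687428096000 / 2612736000 = 136136.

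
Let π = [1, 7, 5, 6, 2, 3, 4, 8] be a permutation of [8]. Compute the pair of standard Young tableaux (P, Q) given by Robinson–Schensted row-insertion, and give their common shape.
P = [1, 2, 3, 4, 8] / [5, 6] / [7];  Q = [1, 2, 4, 7, 8] / [3, 6] / [5];  common shape = (5, 2, 1)

Row-insert the values π_1, π_2, … into P one at a time, bumping the leftmost entry strictly greater than the inserted value down to the next row. The recording tableau Q records, in position (i, j), the step at which that cell was added to P.
  Insert 1 (step 1): P = [1];  Q = [1]
  Insert 7 (step 2): P = [1, 7];  Q = [1, 2]
  Insert 5 (step 3): P = [1, 5] / [7];  Q = [1, 2] / [3]
  Insert 6 (step 4): P = [1, 5, 6] / [7];  Q = [1, 2, 4] / [3]
  Insert 2 (step 5): P = [1, 2, 6] / [5] / [7];  Q = [1, 2, 4] / [3] / [5]
  Insert 3 (step 6): P = [1, 2, 3] / [5, 6] / [7];  Q = [1, 2, 4] / [3, 6] / [5]
  Insert 4 (step 7): P = [1, 2, 3, 4] / [5, 6] / [7];  Q = [1, 2, 4, 7] / [3, 6] / [5]
  Insert 8 (step 8): P = [1, 2, 3, 4, 8] / [5, 6] / [7];  Q = [1, 2, 4, 7, 8] / [3, 6] / [5]
Final shape: (5, 2, 1).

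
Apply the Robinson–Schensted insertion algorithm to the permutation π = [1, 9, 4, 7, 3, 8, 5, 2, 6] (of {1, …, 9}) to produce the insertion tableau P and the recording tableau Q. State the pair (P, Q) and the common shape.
P = [1, 2, 5, 6] / [3, 7, 8] / [4] / [9];  Q = [1, 2, 4, 6] / [3, 7, 9] / [5] / [8];  common shape = (4, 3, 1, 1)

Row-insert the values π_1, π_2, … into P one at a time, bumping the leftmost entry strictly greater than the inserted value down to the next row. The recording tableau Q records, in position (i, j), the step at which that cell was added to P.
  Insert 1 (step 1): P = [1];  Q = [1]
  Insert 9 (step 2): P = [1, 9];  Q = [1, 2]
  Insert 4 (step 3): P = [1, 4] / [9];  Q = [1, 2] / [3]
  Insert 7 (step 4): P = [1, 4, 7] / [9];  Q = [1, 2, 4] / [3]
  Insert 3 (step 5): P = [1, 3, 7] / [4] / [9];  Q = [1, 2, 4] / [3] / [5]
  Insert 8 (step 6): P = [1, 3, 7, 8] / [4] / [9];  Q = [1, 2, 4, 6] / [3] / [5]
  Insert 5 (step 7): P = [1, 3, 5, 8] / [4, 7] / [9];  Q = [1, 2, 4, 6] / [3, 7] / [5]
  Insert 2 (step 8): P = [1, 2, 5, 8] / [3, 7] / [4] / [9];  Q = [1, 2, 4, 6] / [3, 7] / [5] / [8]
  Insert 6 (step 9): P = [1, 2, 5, 6] / [3, 7, 8] / [4] / [9];  Q = [1, 2, 4, 6] / [3, 7, 9] / [5] / [8]
Final shape: (4, 3, 1, 1).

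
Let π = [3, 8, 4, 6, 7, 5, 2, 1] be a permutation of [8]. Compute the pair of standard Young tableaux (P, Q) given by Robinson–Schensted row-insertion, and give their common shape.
P = [1, 4, 5, 7] / [2] / [3] / [6] / [8];  Q = [1, 2, 4, 5] / [3] / [6] / [7] / [8];  common shape = (4, 1, 1, 1, 1)

Row-insert the values π_1, π_2, … into P one at a time, bumping the leftmost entry strictly greater than the inserted value down to the next row. The recording tableau Q records, in position (i, j), the step at which that cell was added to P.
  Insert 3 (step 1): P = [3];  Q = [1]
  Insert 8 (step 2): P = [3, 8];  Q = [1, 2]
  Insert 4 (step 3): P = [3, 4] / [8];  Q = [1, 2] / [3]
  Insert 6 (step 4): P = [3, 4, 6] / [8];  Q = [1, 2, 4] / [3]
  Insert 7 (step 5): P = [3, 4, 6, 7] / [8];  Q = [1, 2, 4, 5] / [3]
  Insert 5 (step 6): P = [3, 4, 5, 7] / [6] / [8];  Q = [1, 2, 4, 5] / [3] / [6]
  Insert 2 (step 7): P = [2, 4, 5, 7] / [3] / [6] / [8];  Q = [1, 2, 4, 5] / [3] / [6] / [7]
  Insert 1 (step 8): P = [1, 4, 5, 7] / [2] / [3] / [6] / [8];  Q = [1, 2, 4, 5] / [3] / [6] / [7] / [8]
Final shape: (4, 1, 1, 1, 1).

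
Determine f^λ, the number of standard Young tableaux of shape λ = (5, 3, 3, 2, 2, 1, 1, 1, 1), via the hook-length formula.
# SYT of shape (5, 3, 3, 2, 2, 1, 1, 1, 1) = 16116408

Hook-length formula: f^λ = n! / Π hook(c), product over all cells c of the Young diagram. For λ = (5, 3, 3, 2, 2, 1, 1, 1, 1), n = 19 boxes. Hook lengths by row (left-to-right, top-to-bottom): [13, 8, 5, 2, 1]; [10, 5, 2]; [9, 4, 1]; [7, 2]; [6, 1]; [4]; [3]; [2]; [1]. Product of hooks = 7547904000. So f^λ = 19! / 7547904000 = 121645100408832000 / 7547904000 = 16116408.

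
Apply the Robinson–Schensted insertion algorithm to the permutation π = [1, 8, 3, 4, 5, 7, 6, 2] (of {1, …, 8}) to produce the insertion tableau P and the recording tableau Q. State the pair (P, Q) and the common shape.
P = [1, 2, 4, 5, 6] / [3] / [7] / [8];  Q = [1, 2, 4, 5, 6] / [3] / [7] / [8];  common shape = (5, 1, 1, 1)

Row-insert the values π_1, π_2, … into P one at a time, bumping the leftmost entry strictly greater than the inserted value down to the next row. The recording tableau Q records, in position (i, j), the step at which that cell was added to P.
  Insert 1 (step 1): P = [1];  Q = [1]
  Insert 8 (step 2): P = [1, 8];  Q = [1, 2]
  Insert 3 (step 3): P = [1, 3] / [8];  Q = [1, 2] / [3]
  Insert 4 (step 4): P = [1, 3, 4] / [8];  Q = [1, 2, 4] / [3]
  Insert 5 (step 5): P = [1, 3, 4, 5] / [8];  Q = [1, 2, 4, 5] / [3]
  Insert 7 (step 6): P = [1, 3, 4, 5, 7] / [8];  Q = [1, 2, 4, 5, 6] / [3]
  Insert 6 (step 7): P = [1, 3, 4, 5, 6] / [7] / [8];  Q = [1, 2, 4, 5, 6] / [3] / [7]
  Insert 2 (step 8): P = [1, 2, 4, 5, 6] / [3] / [7] / [8];  Q = [1, 2, 4, 5, 6] / [3] / [7] / [8]
Final shape: (5, 1, 1, 1).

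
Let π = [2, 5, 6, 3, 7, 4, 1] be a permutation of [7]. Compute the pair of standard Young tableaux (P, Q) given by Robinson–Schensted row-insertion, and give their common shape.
P = [1, 3, 4, 7] / [2, 6] / [5];  Q = [1, 2, 3, 5] / [4, 6] / [7];  common shape = (4, 2, 1)

Row-insert the values π_1, π_2, … into P one at a time, bumping the leftmost entry strictly greater than the inserted value down to the next row. The recording tableau Q records, in position (i, j), the step at which that cell was added to P.
  Insert 2 (step 1): P = [2];  Q = [1]
  Insert 5 (step 2): P = [2, 5];  Q = [1, 2]
  Insert 6 (step 3): P = [2, 5, 6];  Q = [1, 2, 3]
  Insert 3 (step 4): P = [2, 3, 6] / [5];  Q = [1, 2, 3] / [4]
  Insert 7 (step 5): P = [2, 3, 6, 7] / [5];  Q = [1, 2, 3, 5] / [4]
  Insert 4 (step 6): P = [2, 3, 4, 7] / [5, 6];  Q = [1, 2, 3, 5] / [4, 6]
  Insert 1 (step 7): P = [1, 3, 4, 7] / [2, 6] / [5];  Q = [1, 2, 3, 5] / [4, 6] / [7]
Final shape: (4, 2, 1).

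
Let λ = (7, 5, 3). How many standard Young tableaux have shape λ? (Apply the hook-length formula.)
# SYT of shape (7, 5, 3) = 45045

Hook-length formula: f^λ = n! / Π hook(c), product over all cells c of the Young diagram. For λ = (7, 5, 3), n = 15 boxes. Hook lengths by row (left-to-right, top-to-bottom): [9, 8, 7, 5, 4, 2, 1]; [6, 5, 4, 2, 1]; [3, 2, 1]. Product of hooks = 29030400. So f^λ = 15! / 29030400 = 1307674368000 / 29030400 = 45045.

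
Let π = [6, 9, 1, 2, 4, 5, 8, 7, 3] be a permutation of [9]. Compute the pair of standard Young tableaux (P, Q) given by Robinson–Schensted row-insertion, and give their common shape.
P = [1, 2, 3, 5, 7] / [4, 8] / [6] / [9];  Q = [1, 2, 5, 6, 7] / [3, 4] / [8] / [9];  common shape = (5, 2, 1, 1)

Row-insert the values π_1, π_2, … into P one at a time, bumping the leftmost entry strictly greater than the inserted value down to the next row. The recording tableau Q records, in position (i, j), the step at which that cell was added to P.
  Insert 6 (step 1): P = [6];  Q = [1]
  Insert 9 (step 2): P = [6, 9];  Q = [1, 2]
  Insert 1 (step 3): P = [1, 9] / [6];  Q = [1, 2] / [3]
  Insert 2 (step 4): P = [1, 2] / [6, 9];  Q = [1, 2] / [3, 4]
  Insert 4 (step 5): P = [1, 2, 4] / [6, 9];  Q = [1, 2, 5] / [3, 4]
  Insert 5 (step 6): P = [1, 2, 4, 5] / [6, 9];  Q = [1, 2, 5, 6] / [3, 4]
  Insert 8 (step 7): P = [1, 2, 4, 5, 8] / [6, 9];  Q = [1, 2, 5, 6, 7] / [3, 4]
  Insert 7 (step 8): P = [1, 2, 4, 5, 7] / [6, 8] / [9];  Q = [1, 2, 5, 6, 7] / [3, 4] / [8]
  Insert 3 (step 9): P = [1, 2, 3, 5, 7] / [4, 8] / [6] / [9];  Q = [1, 2, 5, 6, 7] / [3, 4] / [8] / [9]
Final shape: (5, 2, 1, 1).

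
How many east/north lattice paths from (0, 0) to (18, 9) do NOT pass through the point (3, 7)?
Number of paths = 4670505

Total paths from (0, 0) to (18, 9): C(27, 18) = 4686825. Paths through (3, 7): (paths (0, 0) → (3, 7)) × (paths (3, 7) → (18, 9)) = C(10, 3) · C(17, 15) = 120 · 136 = 16320. Avoidance count = 4686825 − 16320 = 4670505.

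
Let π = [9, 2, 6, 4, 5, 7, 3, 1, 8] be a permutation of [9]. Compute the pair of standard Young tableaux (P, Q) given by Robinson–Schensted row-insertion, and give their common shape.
P = [1, 3, 5, 7, 8] / [2] / [4] / [6] / [9];  Q = [1, 3, 5, 6, 9] / [2] / [4] / [7] / [8];  common shape = (5, 1, 1, 1, 1)

Row-insert the values π_1, π_2, … into P one at a time, bumping the leftmost entry strictly greater than the inserted value down to the next row. The recording tableau Q records, in position (i, j), the step at which that cell was added to P.
  Insert 9 (step 1): P = [9];  Q = [1]
  Insert 2 (step 2): P = [2] / [9];  Q = [1] / [2]
  Insert 6 (step 3): P = [2, 6] / [9];  Q = [1, 3] / [2]
  Insert 4 (step 4): P = [2, 4] / [6] / [9];  Q = [1, 3] / [2] / [4]
  Insert 5 (step 5): P = [2, 4, 5] / [6] / [9];  Q = [1, 3, 5] / [2] / [4]
  Insert 7 (step 6): P = [2, 4, 5, 7] / [6] / [9];  Q = [1, 3, 5, 6] / [2] / [4]
  Insert 3 (step 7): P = [2, 3, 5, 7] / [4] / [6] / [9];  Q = [1, 3, 5, 6] / [2] / [4] / [7]
  Insert 1 (step 8): P = [1, 3, 5, 7] / [2] / [4] / [6] / [9];  Q = [1, 3, 5, 6] / [2] / [4] / [7] / [8]
  Insert 8 (step 9): P = [1, 3, 5, 7, 8] / [2] / [4] / [6] / [9];  Q = [1, 3, 5, 6, 9] / [2] / [4] / [7] / [8]
Final shape: (5, 1, 1, 1, 1).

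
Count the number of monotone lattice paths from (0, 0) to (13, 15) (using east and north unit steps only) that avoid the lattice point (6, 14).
Number of paths = 37132080

Total paths from (0, 0) to (13, 15): C(28, 13) = 37442160. Paths through (6, 14): (paths (0, 0) → (6, 14)) × (paths (6, 14) → (13, 15)) = C(20, 6) · C(8, 7) = 38760 · 8 = 310080. Avoidance count = 37442160 − 310080 = 37132080.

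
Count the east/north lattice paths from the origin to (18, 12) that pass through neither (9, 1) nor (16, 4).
Number of paths = 84649600

Inclusion–exclusion. Total paths: C(30, 18) = 86493225. Through P₁: C(10, 9)·C(20, 9) = 1679600. Through P₂: C(20, 16)·C(10, 2) = 218025. Since P₁ is strictly southwest of P₂, a monotone path through both must visit P₁ then P₂; paths through both = C(10, 9)·C(10, 7)·C(10, 2) = 54000. Avoid both = 86493225 − 1679600 − 218025 + 54000 = 84649600.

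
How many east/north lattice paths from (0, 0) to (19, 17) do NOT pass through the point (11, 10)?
Number of paths = 6327769140

Total paths from (0, 0) to (19, 17): C(36, 19) = 8597496600. Paths through (11, 10): (paths (0, 0) → (11, 10)) × (paths (11, 10) → (19, 17)) = C(21, 11) · C(15, 8) = 352716 · 6435 = 2269727460. Avoidance count = 8597496600 − 2269727460 = 6327769140.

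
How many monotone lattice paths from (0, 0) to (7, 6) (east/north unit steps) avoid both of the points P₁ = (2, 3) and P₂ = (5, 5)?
Number of paths = 700

Inclusion–exclusion. Total paths: C(13, 7) = 1716. Through P₁: C(5, 2)·C(8, 5) = 560. Through P₂: C(10, 5)·C(3, 2) = 756. Since P₁ is strictly southwest of P₂, a monotone path through both must visit P₁ then P₂; paths through both = C(5, 2)·C(5, 3)·C(3, 2) = 300. Avoid both = 1716 − 560 − 756 + 300 = 700.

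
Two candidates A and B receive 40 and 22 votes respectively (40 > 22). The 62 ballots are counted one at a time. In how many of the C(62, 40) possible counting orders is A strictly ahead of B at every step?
Strict-lead orderings = 9962435643667605

Total orderings of the 62 votes with 40 for A: C(62, 40) = 34315056105966195. By the Bertrand ballot formula (Cycle Lemma / reflection principle), the number of orderings in which A is strictly ahead of B throughout is (p − q)/(p + q) · C(p + q, p) = (40 − 22)/(40 + 22) · 34315056105966195 = 9962435643667605.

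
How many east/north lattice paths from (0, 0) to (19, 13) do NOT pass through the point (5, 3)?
Number of paths = 237543264

Total paths from (0, 0) to (19, 13): C(32, 19) = 347373600. Paths through (5, 3): (paths (0, 0) → (5, 3)) × (paths (5, 3) → (19, 13)) = C(8, 5) · C(24, 14) = 56 · 1961256 = 109830336. Avoidance count = 347373600 − 109830336 = 237543264.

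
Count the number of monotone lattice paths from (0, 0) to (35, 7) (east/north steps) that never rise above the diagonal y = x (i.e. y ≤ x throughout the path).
Number of paths = 21732542

By the reflection principle (André's argument), the number of monotone paths to (35, 7) with n ≤ m that never go above y = x is C(42, 35) − C(42, 36) = 26978328 − 5245786 = 21732542.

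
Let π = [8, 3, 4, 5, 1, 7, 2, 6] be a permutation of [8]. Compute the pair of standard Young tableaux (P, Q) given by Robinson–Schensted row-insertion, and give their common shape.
P = [1, 2, 5, 6] / [3, 4, 7] / [8];  Q = [1, 3, 4, 6] / [2, 7, 8] / [5];  common shape = (4, 3, 1)

Row-insert the values π_1, π_2, … into P one at a time, bumping the leftmost entry strictly greater than the inserted value down to the next row. The recording tableau Q records, in position (i, j), the step at which that cell was added to P.
  Insert 8 (step 1): P = [8];  Q = [1]
  Insert 3 (step 2): P = [3] / [8];  Q = [1] / [2]
  Insert 4 (step 3): P = [3, 4] / [8];  Q = [1, 3] / [2]
  Insert 5 (step 4): P = [3, 4, 5] / [8];  Q = [1, 3, 4] / [2]
  Insert 1 (step 5): P = [1, 4, 5] / [3] / [8];  Q = [1, 3, 4] / [2] / [5]
  Insert 7 (step 6): P = [1, 4, 5, 7] / [3] / [8];  Q = [1, 3, 4, 6] / [2] / [5]
  Insert 2 (step 7): P = [1, 2, 5, 7] / [3, 4] / [8];  Q = [1, 3, 4, 6] / [2, 7] / [5]
  Insert 6 (step 8): P = [1, 2, 5, 6] / [3, 4, 7] / [8];  Q = [1, 3, 4, 6] / [2, 7, 8] / [5]
Final shape: (4, 3, 1).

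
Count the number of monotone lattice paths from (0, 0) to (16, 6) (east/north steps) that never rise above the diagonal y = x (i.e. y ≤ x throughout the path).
Number of paths = 48279

By the reflection principle (André's argument), the number of monotone paths to (16, 6) with n ≤ m that never go above y = x is C(22, 16) − C(22, 17) = 74613 − 26334 = 48279.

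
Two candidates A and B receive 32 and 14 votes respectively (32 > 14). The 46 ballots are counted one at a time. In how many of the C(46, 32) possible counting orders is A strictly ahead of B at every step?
Strict-lead orderings = 93865125915

Total orderings of the 46 votes with 32 for A: C(46, 32) = 239877544005. By the Bertrand ballot formula (Cycle Lemma / reflection principle), the number of orderings in which A is strictly ahead of B throughout is (p − q)/(p + q) · C(p + q, p) = (32 − 14)/(32 + 14) · 239877544005 = 93865125915.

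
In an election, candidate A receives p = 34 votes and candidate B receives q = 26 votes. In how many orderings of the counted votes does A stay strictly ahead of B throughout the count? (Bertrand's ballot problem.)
Strict-lead orderings = 9318155533853796

Total orderings of the 60 votes with 34 for A: C(60, 34) = 69886166503903470. By the Bertrand ballot formula (Cycle Lemma / reflection principle), the number of orderings in which A is strictly ahead of B throughout is (p − q)/(p + q) · C(p + q, p) = (34 − 26)/(34 + 26) · 69886166503903470 = 9318155533853796.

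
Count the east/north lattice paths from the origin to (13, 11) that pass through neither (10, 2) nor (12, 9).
Number of paths = 1606962

Inclusion–exclusion. Total paths: C(24, 13) = 2496144. Through P₁: C(12, 10)·C(12, 3) = 14520. Through P₂: C(21, 12)·C(3, 1) = 881790. Since P₁ is strictly southwest of P₂, a monotone path through both must visit P₁ then P₂; paths through both = C(12, 10)·C(9, 2)·C(3, 1) = 7128. Avoid both = 2496144 − 14520 − 881790 + 7128 = 1606962.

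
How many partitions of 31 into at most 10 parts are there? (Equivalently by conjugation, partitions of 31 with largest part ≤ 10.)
p(31, parts ≤ 10) = 4242

Use the recurrence p(n, m) = p(n, m−1) + p(n−m, m): either the largest part is < m (count p(n, m−1)) or the largest part is exactly m (remove one copy of m, count p(n−m, m)). With p(0, ·) = 1 this gives p(31, parts ≤ 10) = 4242. (By conjugating Young diagrams, this also counts partitions of 31 into at most 10 parts.)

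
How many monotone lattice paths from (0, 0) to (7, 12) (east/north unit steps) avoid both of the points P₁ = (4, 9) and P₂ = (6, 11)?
Number of paths = 19916

Inclusion–exclusion. Total paths: C(19, 7) = 50388. Through P₁: C(13, 4)·C(6, 3) = 14300. Through P₂: C(17, 6)·C(2, 1) = 24752. Since P₁ is strictly southwest of P₂, a monotone path through both must visit P₁ then P₂; paths through both = C(13, 4)·C(4, 2)·C(2, 1) = 8580. Avoid both = 50388 − 14300 − 24752 + 8580 = 19916.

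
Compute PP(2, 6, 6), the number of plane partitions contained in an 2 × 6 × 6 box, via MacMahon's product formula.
PP(2, 6, 6) = 226512

Evaluate the triple product over i = 1..2, j = 1..6, k = 1..6. The factors are (2/1) · (3/2) · (4/3) · (5/4) · (6/5) · (7/6) · (3/2) · (4/3) · … (72 factors total). The numerators and denominators telescope so the product is an integer; carrying out the multiplication exactly gives PP(2, 6, 6) = 226512.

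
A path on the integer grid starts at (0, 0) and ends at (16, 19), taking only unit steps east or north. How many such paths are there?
Number of paths = 4059928950

A monotone lattice path from (0, 0) to (16, 19) consists of 16 east steps and 19 north steps in some order, so it is determined by which 16 of the 35 steps are east. The count is C(35, 16) = 4059928950.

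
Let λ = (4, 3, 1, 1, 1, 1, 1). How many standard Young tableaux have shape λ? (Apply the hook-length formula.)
# SYT of shape (4, 3, 1, 1, 1, 1, 1) = 2079

Hook-length formula: f^λ = n! / Π hook(c), product over all cells c of the Young diagram. For λ = (4, 3, 1, 1, 1, 1, 1), n = 12 boxes. Hook lengths by row (left-to-right, top-to-bottom): [10, 4, 3, 1]; [8, 2, 1]; [5]; [4]; [3]; [2]; [1]. Product of hooks = 230400. So f^λ = 12! / 230400 = 479001600 / 230400 = 2079.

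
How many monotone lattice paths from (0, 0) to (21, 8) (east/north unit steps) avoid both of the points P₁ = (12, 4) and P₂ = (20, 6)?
Number of paths = 2545855

Inclusion–exclusion. Total paths: C(29, 21) = 4292145. Through P₁: C(16, 12)·C(13, 9) = 1301300. Through P₂: C(26, 20)·C(3, 1) = 690690. Since P₁ is strictly southwest of P₂, a monotone path through both must visit P₁ then P₂; paths through both = C(16, 12)·C(10, 8)·C(3, 1) = 245700. Avoid both = 4292145 − 1301300 − 690690 + 245700 = 2545855.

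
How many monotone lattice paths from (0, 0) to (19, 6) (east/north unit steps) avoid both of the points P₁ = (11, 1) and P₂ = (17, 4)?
Number of paths = 131794

Inclusion–exclusion. Total paths: C(25, 19) = 177100. Through P₁: C(12, 11)·C(13, 8) = 15444. Through P₂: C(21, 17)·C(4, 2) = 35910. Since P₁ is strictly southwest of P₂, a monotone path through both must visit P₁ then P₂; paths through both = C(12, 11)·C(9, 6)·C(4, 2) = 6048. Avoid both = 177100 − 15444 − 35910 + 6048 = 131794.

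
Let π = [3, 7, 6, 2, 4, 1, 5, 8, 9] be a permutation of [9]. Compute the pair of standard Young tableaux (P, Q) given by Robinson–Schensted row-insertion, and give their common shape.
P = [1, 4, 5, 8, 9] / [2, 6] / [3] / [7];  Q = [1, 2, 7, 8, 9] / [3, 5] / [4] / [6];  common shape = (5, 2, 1, 1)

Row-insert the values π_1, π_2, … into P one at a time, bumping the leftmost entry strictly greater than the inserted value down to the next row. The recording tableau Q records, in position (i, j), the step at which that cell was added to P.
  Insert 3 (step 1): P = [3];  Q = [1]
  Insert 7 (step 2): P = [3, 7];  Q = [1, 2]
  Insert 6 (step 3): P = [3, 6] / [7];  Q = [1, 2] / [3]
  Insert 2 (step 4): P = [2, 6] / [3] / [7];  Q = [1, 2] / [3] / [4]
  Insert 4 (step 5): P = [2, 4] / [3, 6] / [7];  Q = [1, 2] / [3, 5] / [4]
  Insert 1 (step 6): P = [1, 4] / [2, 6] / [3] / [7];  Q = [1, 2] / [3, 5] / [4] / [6]
  Insert 5 (step 7): P = [1, 4, 5] / [2, 6] / [3] / [7];  Q = [1, 2, 7] / [3, 5] / [4] / [6]
  Insert 8 (step 8): P = [1, 4, 5, 8] / [2, 6] / [3] / [7];  Q = [1, 2, 7, 8] / [3, 5] / [4] / [6]
  Insert 9 (step 9): P = [1, 4, 5, 8, 9] / [2, 6] / [3] / [7];  Q = [1, 2, 7, 8, 9] / [3, 5] / [4] / [6]
Final shape: (5, 2, 1, 1).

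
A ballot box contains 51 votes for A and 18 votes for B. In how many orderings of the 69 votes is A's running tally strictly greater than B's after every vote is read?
Strict-lead orderings = 8241111232613688

Total orderings of the 69 votes with 51 for A: C(69, 51) = 17231414395464984. By the Bertrand ballot formula (Cycle Lemma / reflection principle), the number of orderings in which A is strictly ahead of B throughout is (p − q)/(p + q) · C(p + q, p) = (51 − 18)/(51 + 18) · 17231414395464984 = 8241111232613688.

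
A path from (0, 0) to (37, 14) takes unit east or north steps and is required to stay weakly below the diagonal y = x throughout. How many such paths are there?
Number of paths = 816446005200

By the reflection principle (André's argument), the number of monotone paths to (37, 14) with n ≤ m that never go above y = x is C(51, 37) − C(51, 38) = 1292706174900 − 476260169700 = 816446005200.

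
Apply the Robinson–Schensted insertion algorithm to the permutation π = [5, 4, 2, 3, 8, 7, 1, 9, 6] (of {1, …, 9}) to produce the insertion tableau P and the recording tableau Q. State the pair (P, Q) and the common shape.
P = [1, 3, 6, 9] / [2, 7] / [4, 8] / [5];  Q = [1, 4, 5, 8] / [2, 6] / [3, 9] / [7];  common shape = (4, 2, 2, 1)

Row-insert the values π_1, π_2, … into P one at a time, bumping the leftmost entry strictly greater than the inserted value down to the next row. The recording tableau Q records, in position (i, j), the step at which that cell was added to P.
  Insert 5 (step 1): P = [5];  Q = [1]
  Insert 4 (step 2): P = [4] / [5];  Q = [1] / [2]
  Insert 2 (step 3): P = [2] / [4] / [5];  Q = [1] / [2] / [3]
  Insert 3 (step 4): P = [2, 3] / [4] / [5];  Q = [1, 4] / [2] / [3]
  Insert 8 (step 5): P = [2, 3, 8] / [4] / [5];  Q = [1, 4, 5] / [2] / [3]
  Insert 7 (step 6): P = [2, 3, 7] / [4, 8] / [5];  Q = [1, 4, 5] / [2, 6] / [3]
  Insert 1 (step 7): P = [1, 3, 7] / [2, 8] / [4] / [5];  Q = [1, 4, 5] / [2, 6] / [3] / [7]
  Insert 9 (step 8): P = [1, 3, 7, 9] / [2, 8] / [4] / [5];  Q = [1, 4, 5, 8] / [2, 6] / [3] / [7]
  Insert 6 (step 9): P = [1, 3, 6, 9] / [2, 7] / [4, 8] / [5];  Q = [1, 4, 5, 8] / [2, 6] / [3, 9] / [7]
Final shape: (4, 2, 2, 1).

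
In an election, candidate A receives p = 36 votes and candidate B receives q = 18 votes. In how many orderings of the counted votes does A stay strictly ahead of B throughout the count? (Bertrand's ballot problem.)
Strict-lead orderings = 32308782859535

Total orderings of the 54 votes with 36 for A: C(54, 36) = 96926348578605. By the Bertrand ballot formula (Cycle Lemma / reflection principle), the number of orderings in which A is strictly ahead of B throughout is (p − q)/(p + q) · C(p + q, p) = (36 − 18)/(36 + 18) · 96926348578605 = 32308782859535.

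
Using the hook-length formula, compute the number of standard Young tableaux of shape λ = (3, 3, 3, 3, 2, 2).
# SYT of shape (3, 3, 3, 3, 2, 2) = 51480

Hook-length formula: f^λ = n! / Π hook(c), product over all cells c of the Young diagram. For λ = (3, 3, 3, 3, 2, 2), n = 16 boxes. Hook lengths by row (left-to-right, top-to-bottom): [8, 7, 4]; [7, 6, 3]; [6, 5, 2]; [5, 4, 1]; [3, 2]; [2, 1]. Product of hooks = 406425600. So f^λ = 16! / 406425600 = 20922789888000 / 406425600 = 51480.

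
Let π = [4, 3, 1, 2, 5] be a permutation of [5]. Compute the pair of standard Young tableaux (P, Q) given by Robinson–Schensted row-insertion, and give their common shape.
P = [1, 2, 5] / [3] / [4];  Q = [1, 4, 5] / [2] / [3];  common shape = (3, 1, 1)

Row-insert the values π_1, π_2, … into P one at a time, bumping the leftmost entry strictly greater than the inserted value down to the next row. The recording tableau Q records, in position (i, j), the step at which that cell was added to P.
  Insert 4 (step 1): P = [4];  Q = [1]
  Insert 3 (step 2): P = [3] / [4];  Q = [1] / [2]
  Insert 1 (step 3): P = [1] / [3] / [4];  Q = [1] / [2] / [3]
  Insert 2 (step 4): P = [1, 2] / [3] / [4];  Q = [1, 4] / [2] / [3]
  Insert 5 (step 5): P = [1, 2, 5] / [3] / [4];  Q = [1, 4, 5] / [2] / [3]
Final shape: (3, 1, 1).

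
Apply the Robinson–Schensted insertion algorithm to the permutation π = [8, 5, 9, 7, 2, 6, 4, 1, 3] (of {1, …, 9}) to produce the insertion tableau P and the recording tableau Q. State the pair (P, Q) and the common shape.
P = [1, 3] / [2, 4] / [5, 6] / [7, 9] / [8];  Q = [1, 3] / [2, 4] / [5, 6] / [7, 9] / [8];  common shape = (2, 2, 2, 2, 1)

Row-insert the values π_1, π_2, … into P one at a time, bumping the leftmost entry strictly greater than the inserted value down to the next row. The recording tableau Q records, in position (i, j), the step at which that cell was added to P.
  Insert 8 (step 1): P = [8];  Q = [1]
  Insert 5 (step 2): P = [5] / [8];  Q = [1] / [2]
  Insert 9 (step 3): P = [5, 9] / [8];  Q = [1, 3] / [2]
  Insert 7 (step 4): P = [5, 7] / [8, 9];  Q = [1, 3] / [2, 4]
  Insert 2 (step 5): P = [2, 7] / [5, 9] / [8];  Q = [1, 3] / [2, 4] / [5]
  Insert 6 (step 6): P = [2, 6] / [5, 7] / [8, 9];  Q = [1, 3] / [2, 4] / [5, 6]
  Insert 4 (step 7): P = [2, 4] / [5, 6] / [7, 9] / [8];  Q = [1, 3] / [2, 4] / [5, 6] / [7]
  Insert 1 (step 8): P = [1, 4] / [2, 6] / [5, 9] / [7] / [8];  Q = [1, 3] / [2, 4] / [5, 6] / [7] / [8]
  Insert 3 (step 9): P = [1, 3] / [2, 4] / [5, 6] / [7, 9] / [8];  Q = [1, 3] / [2, 4] / [5, 6] / [7, 9] / [8]
Final shape: (2, 2, 2, 2, 1).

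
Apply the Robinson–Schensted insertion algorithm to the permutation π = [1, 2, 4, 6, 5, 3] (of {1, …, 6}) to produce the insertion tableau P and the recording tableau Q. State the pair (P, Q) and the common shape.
P = [1, 2, 3, 5] / [4] / [6];  Q = [1, 2, 3, 4] / [5] / [6];  common shape = (4, 1, 1)

Row-insert the values π_1, π_2, … into P one at a time, bumping the leftmost entry strictly greater than the inserted value down to the next row. The recording tableau Q records, in position (i, j), the step at which that cell was added to P.
  Insert 1 (step 1): P = [1];  Q = [1]
  Insert 2 (step 2): P = [1, 2];  Q = [1, 2]
  Insert 4 (step 3): P = [1, 2, 4];  Q = [1, 2, 3]
  Insert 6 (step 4): P = [1, 2, 4, 6];  Q = [1, 2, 3, 4]
  Insert 5 (step 5): P = [1, 2, 4, 5] / [6];  Q = [1, 2, 3, 4] / [5]
  Insert 3 (step 6): P = [1, 2, 3, 5] / [4] / [6];  Q = [1, 2, 3, 4] / [5] / [6]
Final shape: (4, 1, 1).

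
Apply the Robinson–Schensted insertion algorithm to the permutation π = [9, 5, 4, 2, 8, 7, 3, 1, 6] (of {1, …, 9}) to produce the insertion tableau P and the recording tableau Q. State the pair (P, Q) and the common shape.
P = [1, 3, 6] / [2, 7] / [4, 8] / [5] / [9];  Q = [1, 5, 9] / [2, 6] / [3, 7] / [4] / [8];  common shape = (3, 2, 2, 1, 1)

Row-insert the values π_1, π_2, … into P one at a time, bumping the leftmost entry strictly greater than the inserted value down to the next row. The recording tableau Q records, in position (i, j), the step at which that cell was added to P.
  Insert 9 (step 1): P = [9];  Q = [1]
  Insert 5 (step 2): P = [5] / [9];  Q = [1] / [2]
  Insert 4 (step 3): P = [4] / [5] / [9];  Q = [1] / [2] / [3]
  Insert 2 (step 4): P = [2] / [4] / [5] / [9];  Q = [1] / [2] / [3] / [4]
  Insert 8 (step 5): P = [2, 8] / [4] / [5] / [9];  Q = [1, 5] / [2] / [3] / [4]
  Insert 7 (step 6): P = [2, 7] / [4, 8] / [5] / [9];  Q = [1, 5] / [2, 6] / [3] / [4]
  Insert 3 (step 7): P = [2, 3] / [4, 7] / [5, 8] / [9];  Q = [1, 5] / [2, 6] / [3, 7] / [4]
  Insert 1 (step 8): P = [1, 3] / [2, 7] / [4, 8] / [5] / [9];  Q = [1, 5] / [2, 6] / [3, 7] / [4] / [8]
  Insert 6 (step 9): P = [1, 3, 6] / [2, 7] / [4, 8] / [5] / [9];  Q = [1, 5, 9] / [2, 6] / [3, 7] / [4] / [8]
Final shape: (3, 2, 2, 1, 1).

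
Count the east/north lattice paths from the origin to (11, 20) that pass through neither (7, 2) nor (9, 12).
Number of paths = 71289045

Inclusion–exclusion. Total paths: C(31, 11) = 84672315. Through P₁: C(9, 7)·C(22, 4) = 263340. Through P₂: C(21, 9)·C(10, 2) = 13226850. Since P₁ is strictly southwest of P₂, a monotone path through both must visit P₁ then P₂; paths through both = C(9, 7)·C(12, 2)·C(10, 2) = 106920. Avoid both = 84672315 − 263340 − 13226850 + 106920 = 71289045.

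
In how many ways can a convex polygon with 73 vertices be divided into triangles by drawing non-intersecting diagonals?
C_71 = 5175569924646105559418940193995065716350

These polygon triangulations are counted by the Catalan number C_n = (1/(n + 1)) · C(2n, n). For n = 71: C_71 = (1/72) · C(142, 71) = 372641034574519600278163693967644731577200/72 = 5175569924646105559418940193995065716350.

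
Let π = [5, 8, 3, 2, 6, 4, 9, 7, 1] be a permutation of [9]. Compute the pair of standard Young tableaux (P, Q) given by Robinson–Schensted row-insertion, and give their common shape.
P = [1, 4, 7] / [2, 6, 9] / [3, 8] / [5];  Q = [1, 2, 7] / [3, 5, 8] / [4, 6] / [9];  common shape = (3, 3, 2, 1)

Row-insert the values π_1, π_2, … into P one at a time, bumping the leftmost entry strictly greater than the inserted value down to the next row. The recording tableau Q records, in position (i, j), the step at which that cell was added to P.
  Insert 5 (step 1): P = [5];  Q = [1]
  Insert 8 (step 2): P = [5, 8];  Q = [1, 2]
  Insert 3 (step 3): P = [3, 8] / [5];  Q = [1, 2] / [3]
  Insert 2 (step 4): P = [2, 8] / [3] / [5];  Q = [1, 2] / [3] / [4]
  Insert 6 (step 5): P = [2, 6] / [3, 8] / [5];  Q = [1, 2] / [3, 5] / [4]
  Insert 4 (step 6): P = [2, 4] / [3, 6] / [5, 8];  Q = [1, 2] / [3, 5] / [4, 6]
  Insert 9 (step 7): P = [2, 4, 9] / [3, 6] / [5, 8];  Q = [1, 2, 7] / [3, 5] / [4, 6]
  Insert 7 (step 8): P = [2, 4, 7] / [3, 6, 9] / [5, 8];  Q = [1, 2, 7] / [3, 5, 8] / [4, 6]
  Insert 1 (step 9): P = [1, 4, 7] / [2, 6, 9] / [3, 8] / [5];  Q = [1, 2, 7] / [3, 5, 8] / [4, 6] / [9]
Final shape: (3, 3, 2, 1).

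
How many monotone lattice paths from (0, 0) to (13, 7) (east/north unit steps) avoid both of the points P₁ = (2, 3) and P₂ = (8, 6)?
Number of paths = 50892

Inclusion–exclusion. Total paths: C(20, 13) = 77520. Through P₁: C(5, 2)·C(15, 11) = 13650. Through P₂: C(14, 8)·C(6, 5) = 18018. Since P₁ is strictly southwest of P₂, a monotone path through both must visit P₁ then P₂; paths through both = C(5, 2)·C(9, 6)·C(6, 5) = 5040. Avoid both = 77520 − 13650 − 18018 + 5040 = 50892.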